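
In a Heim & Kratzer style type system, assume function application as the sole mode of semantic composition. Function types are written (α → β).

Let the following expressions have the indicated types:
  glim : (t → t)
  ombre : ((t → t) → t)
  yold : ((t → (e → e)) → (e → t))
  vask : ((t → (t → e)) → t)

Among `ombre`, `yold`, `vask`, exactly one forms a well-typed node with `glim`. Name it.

ombre — combines: ombre : ((t → t) → t) takes glim : (t → t) as argument, giving t.
yold : ((t → (e → e)) → (e → t)) — neither side's domain matches the other.
vask : ((t → (t → e)) → t) — neither side's domain matches the other.

ombre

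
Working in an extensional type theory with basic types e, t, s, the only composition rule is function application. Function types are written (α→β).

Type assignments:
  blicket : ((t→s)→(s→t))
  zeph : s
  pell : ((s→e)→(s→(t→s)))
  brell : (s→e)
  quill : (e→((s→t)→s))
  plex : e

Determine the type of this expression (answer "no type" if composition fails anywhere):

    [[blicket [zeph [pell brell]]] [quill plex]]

[pell brell] — pell of type ((s→e)→(s→(t→s))) combines with brell of type (s→e): type (s→(t→s)).
[zeph [pell brell]] — [pell brell] of type (s→(t→s)) combines with zeph of type s: type (t→s).
[blicket [zeph [pell brell]]] — blicket of type ((t→s)→(s→t)) combines with [zeph [pell brell]] of type (t→s): type (s→t).
[quill plex] — quill of type (e→((s→t)→s)) combines with plex of type e: type ((s→t)→s).
[[blicket [zeph [pell brell]]] [quill plex]] — [quill plex] of type ((s→t)→s) combines with [blicket [zeph [pell brell]]] of type (s→t): type s.

s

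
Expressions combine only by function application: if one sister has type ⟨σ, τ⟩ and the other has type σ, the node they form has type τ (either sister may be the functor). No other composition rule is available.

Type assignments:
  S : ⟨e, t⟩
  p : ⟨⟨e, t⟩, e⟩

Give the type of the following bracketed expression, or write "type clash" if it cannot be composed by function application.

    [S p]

[S p] — p of type ⟨⟨e, t⟩, e⟩ combines with S of type ⟨e, t⟩: type e.

e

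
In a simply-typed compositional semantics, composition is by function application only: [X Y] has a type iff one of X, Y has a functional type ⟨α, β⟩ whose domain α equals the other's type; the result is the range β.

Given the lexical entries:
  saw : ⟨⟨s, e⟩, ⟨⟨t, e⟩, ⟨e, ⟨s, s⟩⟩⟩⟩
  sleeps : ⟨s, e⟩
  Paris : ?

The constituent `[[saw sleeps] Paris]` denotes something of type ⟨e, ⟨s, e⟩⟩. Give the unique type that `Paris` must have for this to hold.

At [[saw sleeps] Paris] (required: ⟨e, ⟨s, e⟩⟩): [saw sleeps] is ⟨⟨t, e⟩, ⟨e, ⟨s, s⟩⟩⟩, which is not a function with range ⟨e, ⟨s, e⟩⟩; hence Paris is the functor — type ⟨⟨⟨t, e⟩, ⟨e, ⟨s, s⟩⟩⟩, ⟨e, ⟨s, e⟩⟩⟩.

⟨⟨⟨t, e⟩, ⟨e, ⟨s, s⟩⟩⟩, ⟨e, ⟨s, e⟩⟩⟩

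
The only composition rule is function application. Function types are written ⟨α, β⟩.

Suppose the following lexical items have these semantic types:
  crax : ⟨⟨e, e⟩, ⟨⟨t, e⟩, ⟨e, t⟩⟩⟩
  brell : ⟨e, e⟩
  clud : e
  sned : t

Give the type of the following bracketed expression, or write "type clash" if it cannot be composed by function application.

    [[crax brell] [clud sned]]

[crax brell]: functor crax : ⟨⟨e, e⟩, ⟨⟨t, e⟩, ⟨e, t⟩⟩⟩, argument brell : ⟨e, e⟩; result ⟨⟨t, e⟩, ⟨e, t⟩⟩.
At [clud sned]: neither e nor t can take the other as argument; the node is ill-typed.

type clash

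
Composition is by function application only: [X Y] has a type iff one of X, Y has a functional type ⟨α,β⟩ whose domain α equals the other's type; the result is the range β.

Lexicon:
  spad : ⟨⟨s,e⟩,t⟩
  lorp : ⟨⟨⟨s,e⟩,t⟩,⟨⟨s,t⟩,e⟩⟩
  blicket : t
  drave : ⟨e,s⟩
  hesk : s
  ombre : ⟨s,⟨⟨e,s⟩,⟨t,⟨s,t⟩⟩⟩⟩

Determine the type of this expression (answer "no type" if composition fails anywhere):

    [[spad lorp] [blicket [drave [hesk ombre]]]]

e

[spad lorp]: functor lorp : ⟨⟨⟨s,e⟩,t⟩,⟨⟨s,t⟩,e⟩⟩, argument spad : ⟨⟨s,e⟩,t⟩; result ⟨⟨s,t⟩,e⟩.
[hesk ombre]: functor ombre : ⟨s,⟨⟨e,s⟩,⟨t,⟨s,t⟩⟩⟩⟩, argument hesk : s; result ⟨⟨e,s⟩,⟨t,⟨s,t⟩⟩⟩.
[drave [hesk ombre]]: functor [hesk ombre] : ⟨⟨e,s⟩,⟨t,⟨s,t⟩⟩⟩, argument drave : ⟨e,s⟩; result ⟨t,⟨s,t⟩⟩.
[blicket [drave [hesk ombre]]]: functor [drave [hesk ombre]] : ⟨t,⟨s,t⟩⟩, argument blicket : t; result ⟨s,t⟩.
[[spad lorp] [blicket [drave [hesk ombre]]]]: functor [spad lorp] : ⟨⟨s,t⟩,e⟩, argument [blicket [drave [hesk ombre]]] : ⟨s,t⟩; result e.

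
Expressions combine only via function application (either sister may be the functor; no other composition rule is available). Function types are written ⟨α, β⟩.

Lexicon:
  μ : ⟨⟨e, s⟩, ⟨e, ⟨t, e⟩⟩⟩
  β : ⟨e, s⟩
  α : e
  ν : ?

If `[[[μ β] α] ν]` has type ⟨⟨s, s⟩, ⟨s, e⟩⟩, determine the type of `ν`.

At [[[μ β] α] ν] (required: ⟨⟨s, s⟩, ⟨s, e⟩⟩): [[μ β] α] is ⟨t, e⟩, which is not a function with range ⟨⟨s, s⟩, ⟨s, e⟩⟩; hence ν is the functor — type ⟨⟨t, e⟩, ⟨⟨s, s⟩, ⟨s, e⟩⟩⟩.

⟨⟨t, e⟩, ⟨⟨s, s⟩, ⟨s, e⟩⟩⟩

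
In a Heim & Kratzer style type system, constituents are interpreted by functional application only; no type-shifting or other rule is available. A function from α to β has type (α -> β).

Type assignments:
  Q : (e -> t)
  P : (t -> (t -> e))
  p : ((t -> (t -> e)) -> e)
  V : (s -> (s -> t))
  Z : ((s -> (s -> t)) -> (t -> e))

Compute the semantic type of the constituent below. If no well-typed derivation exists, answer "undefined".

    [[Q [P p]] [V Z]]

[P p]: p is ((t -> (t -> e)) -> e), P is (t -> (t -> e)); result e.
[Q [P p]]: Q is (e -> t), [P p] is e; result t.
[V Z]: Z is ((s -> (s -> t)) -> (t -> e)), V is (s -> (s -> t)); result (t -> e).
[[Q [P p]] [V Z]]: [V Z] is (t -> e), [Q [P p]] is t; result e.

e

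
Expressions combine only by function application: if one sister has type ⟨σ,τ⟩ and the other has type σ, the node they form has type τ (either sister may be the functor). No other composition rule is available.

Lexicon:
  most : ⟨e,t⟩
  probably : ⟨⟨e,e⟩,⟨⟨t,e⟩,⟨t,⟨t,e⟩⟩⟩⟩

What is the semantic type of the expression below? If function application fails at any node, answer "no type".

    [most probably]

no type

[most probably]: ⟨e,t⟩ and ⟨⟨e,e⟩,⟨⟨t,e⟩,⟨t,⟨t,e⟩⟩⟩⟩ cannot combine by function application — type clash.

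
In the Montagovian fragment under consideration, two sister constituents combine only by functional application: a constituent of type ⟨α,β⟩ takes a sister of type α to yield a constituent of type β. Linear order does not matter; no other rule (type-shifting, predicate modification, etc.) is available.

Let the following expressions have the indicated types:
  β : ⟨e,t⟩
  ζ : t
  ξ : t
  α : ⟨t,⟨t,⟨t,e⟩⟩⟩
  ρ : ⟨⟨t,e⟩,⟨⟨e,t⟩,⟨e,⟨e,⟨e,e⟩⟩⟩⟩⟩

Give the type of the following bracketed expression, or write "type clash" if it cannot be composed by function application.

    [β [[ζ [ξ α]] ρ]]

[ξ α]: α is ⟨t,⟨t,⟨t,e⟩⟩⟩, ξ is t; result ⟨t,⟨t,e⟩⟩.
[ζ [ξ α]]: [ξ α] is ⟨t,⟨t,e⟩⟩, ζ is t; result ⟨t,e⟩.
[[ζ [ξ α]] ρ]: ρ is ⟨⟨t,e⟩,⟨⟨e,t⟩,⟨e,⟨e,⟨e,e⟩⟩⟩⟩⟩, [ζ [ξ α]] is ⟨t,e⟩; result ⟨⟨e,t⟩,⟨e,⟨e,⟨e,e⟩⟩⟩⟩.
[β [[ζ [ξ α]] ρ]]: [[ζ [ξ α]] ρ] is ⟨⟨e,t⟩,⟨e,⟨e,⟨e,e⟩⟩⟩⟩, β is ⟨e,t⟩; result ⟨e,⟨e,⟨e,e⟩⟩⟩.

⟨e,⟨e,⟨e,e⟩⟩⟩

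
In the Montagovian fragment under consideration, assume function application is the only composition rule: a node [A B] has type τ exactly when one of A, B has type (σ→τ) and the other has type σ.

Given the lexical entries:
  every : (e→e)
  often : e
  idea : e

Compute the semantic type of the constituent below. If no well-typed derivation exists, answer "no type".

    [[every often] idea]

At [every often], every : (e→e) takes often : e, giving e.
[[every often] idea]: e with e — neither is a function whose domain matches the other; composition fails here.

no type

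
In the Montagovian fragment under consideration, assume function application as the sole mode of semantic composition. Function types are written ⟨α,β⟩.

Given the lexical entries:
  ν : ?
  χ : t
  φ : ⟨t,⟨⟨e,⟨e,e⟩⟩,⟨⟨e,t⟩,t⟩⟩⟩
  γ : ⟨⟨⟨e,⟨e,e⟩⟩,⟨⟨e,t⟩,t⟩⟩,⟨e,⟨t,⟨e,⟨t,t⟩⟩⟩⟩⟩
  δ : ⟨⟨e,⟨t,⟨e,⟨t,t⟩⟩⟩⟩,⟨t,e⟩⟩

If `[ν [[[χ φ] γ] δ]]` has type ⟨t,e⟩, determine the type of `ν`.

⟨⟨t,e⟩,⟨t,e⟩⟩

For [ν [[[χ φ] γ] δ]] to have type ⟨t,e⟩ with [[[χ φ] γ] δ] of type ⟨t,e⟩, ν must be the function: ν : ⟨⟨t,e⟩,⟨t,e⟩⟩.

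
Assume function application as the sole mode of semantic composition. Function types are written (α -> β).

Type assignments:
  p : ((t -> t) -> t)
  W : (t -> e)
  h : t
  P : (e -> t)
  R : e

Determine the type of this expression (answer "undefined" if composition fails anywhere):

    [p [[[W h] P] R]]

[W h]: W is (t -> e), h is t; result e.
[[W h] P]: P is (e -> t), [W h] is e; result t.
At [[[W h] P] R]: neither t nor e can take the other as argument; the node is ill-typed.

undefined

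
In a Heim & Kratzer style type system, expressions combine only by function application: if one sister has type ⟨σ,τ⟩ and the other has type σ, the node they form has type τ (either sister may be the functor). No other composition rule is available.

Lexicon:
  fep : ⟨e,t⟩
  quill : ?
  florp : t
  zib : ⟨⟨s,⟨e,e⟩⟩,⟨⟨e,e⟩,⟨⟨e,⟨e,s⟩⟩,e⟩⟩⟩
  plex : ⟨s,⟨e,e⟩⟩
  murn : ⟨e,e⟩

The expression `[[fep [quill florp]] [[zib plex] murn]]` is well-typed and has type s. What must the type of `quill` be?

[[fep [quill florp]] [[zib plex] murn]] must have type s. The sister [[zib plex] murn] has type ⟨⟨e,⟨e,s⟩⟩,e⟩; that is not a function onto s, so [fep [quill florp]] must be the functor, of type ⟨⟨⟨e,⟨e,s⟩⟩,e⟩,s⟩.
[fep [quill florp]] must have type ⟨⟨⟨e,⟨e,s⟩⟩,e⟩,s⟩. The sister fep has type ⟨e,t⟩; that is not a function onto ⟨⟨⟨e,⟨e,s⟩⟩,e⟩,s⟩, so [quill florp] must be the functor, of type ⟨⟨e,t⟩,⟨⟨⟨e,⟨e,s⟩⟩,e⟩,s⟩⟩.
[quill florp] must have type ⟨⟨e,t⟩,⟨⟨⟨e,⟨e,s⟩⟩,e⟩,s⟩⟩. The sister florp has type t; that is not a function onto ⟨⟨e,t⟩,⟨⟨⟨e,⟨e,s⟩⟩,e⟩,s⟩⟩, so quill must be the functor, of type ⟨t,⟨⟨e,t⟩,⟨⟨⟨e,⟨e,s⟩⟩,e⟩,s⟩⟩⟩.

⟨t,⟨⟨e,t⟩,⟨⟨⟨e,⟨e,s⟩⟩,e⟩,s⟩⟩⟩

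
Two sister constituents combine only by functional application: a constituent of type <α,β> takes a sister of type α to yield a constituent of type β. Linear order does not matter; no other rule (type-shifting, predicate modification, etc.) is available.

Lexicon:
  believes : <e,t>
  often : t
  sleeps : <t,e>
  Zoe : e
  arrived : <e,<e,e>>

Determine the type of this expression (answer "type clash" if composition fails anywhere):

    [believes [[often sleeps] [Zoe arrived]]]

t

[often sleeps] — sleeps of type <t,e> combines with often of type t: type e.
[Zoe arrived] — arrived of type <e,<e,e>> combines with Zoe of type e: type <e,e>.
[[often sleeps] [Zoe arrived]] — [Zoe arrived] of type <e,e> combines with [often sleeps] of type e: type e.
[believes [[often sleeps] [Zoe arrived]]] — believes of type <e,t> combines with [[often sleeps] [Zoe arrived]] of type e: type t.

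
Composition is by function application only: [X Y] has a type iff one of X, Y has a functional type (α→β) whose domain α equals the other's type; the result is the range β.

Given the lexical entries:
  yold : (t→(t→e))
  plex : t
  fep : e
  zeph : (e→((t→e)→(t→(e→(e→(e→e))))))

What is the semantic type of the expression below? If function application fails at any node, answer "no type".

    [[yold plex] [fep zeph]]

[yold plex]: functor yold : (t→(t→e)), argument plex : t; result (t→e).
[fep zeph]: functor zeph : (e→((t→e)→(t→(e→(e→(e→e)))))), argument fep : e; result ((t→e)→(t→(e→(e→(e→e))))).
[[yold plex] [fep zeph]]: functor [fep zeph] : ((t→e)→(t→(e→(e→(e→e))))), argument [yold plex] : (t→e); result (t→(e→(e→(e→e)))).

(t→(e→(e→(e→e))))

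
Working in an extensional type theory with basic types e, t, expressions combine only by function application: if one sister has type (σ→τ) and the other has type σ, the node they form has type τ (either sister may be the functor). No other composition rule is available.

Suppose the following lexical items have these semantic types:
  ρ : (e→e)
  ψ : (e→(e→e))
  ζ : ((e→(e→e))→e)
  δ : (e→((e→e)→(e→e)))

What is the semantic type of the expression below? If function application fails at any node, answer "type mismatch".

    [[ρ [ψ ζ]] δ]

((e→e)→(e→e))

[ψ ζ] — ζ of type ((e→(e→e))→e) combines with ψ of type (e→(e→e)): type e.
[ρ [ψ ζ]] — ρ of type (e→e) combines with [ψ ζ] of type e: type e.
[[ρ [ψ ζ]] δ] — δ of type (e→((e→e)→(e→e))) combines with [ρ [ψ ζ]] of type e: type ((e→e)→(e→e)).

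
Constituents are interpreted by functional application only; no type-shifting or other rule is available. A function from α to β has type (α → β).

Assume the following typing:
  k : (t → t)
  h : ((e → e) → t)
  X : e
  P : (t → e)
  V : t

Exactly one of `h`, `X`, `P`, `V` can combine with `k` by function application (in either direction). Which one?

h : ((e → e) → t) — k needs t; h needs (e → e); neither fits.
X : e — k needs t; X needs nothing (atomic); neither fits.
P : (t → e) — k needs t; P needs t; neither fits.
V — combines: k : (t → t) takes V : t as argument, giving t.

V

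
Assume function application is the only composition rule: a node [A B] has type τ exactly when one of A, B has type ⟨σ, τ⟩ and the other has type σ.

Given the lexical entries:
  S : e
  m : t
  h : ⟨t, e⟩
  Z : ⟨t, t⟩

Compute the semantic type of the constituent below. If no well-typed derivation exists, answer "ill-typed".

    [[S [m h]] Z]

ill-typed

At [m h], h : ⟨t, e⟩ takes m : t, giving e.
[S [m h]]: e and e cannot combine by function application — type clash.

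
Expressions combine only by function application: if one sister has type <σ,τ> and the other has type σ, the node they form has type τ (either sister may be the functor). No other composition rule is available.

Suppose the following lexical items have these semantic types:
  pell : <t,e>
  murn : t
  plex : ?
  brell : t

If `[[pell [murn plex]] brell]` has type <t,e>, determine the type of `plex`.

<t,<<t,e>,<t,<t,e>>>>

[[pell [murn plex]] brell] is required to be <t,e>. brell : t cannot yield <t,e> as functor, so [pell [murn plex]] : <t,<t,e>>.
[pell [murn plex]] is required to be <t,<t,e>>. pell : <t,e> cannot yield <t,<t,e>> as functor, so [murn plex] : <<t,e>,<t,<t,e>>>.
[murn plex] is required to be <<t,e>,<t,<t,e>>>. murn : t cannot yield <<t,e>,<t,<t,e>>> as functor, so plex : <t,<<t,e>,<t,<t,e>>>>.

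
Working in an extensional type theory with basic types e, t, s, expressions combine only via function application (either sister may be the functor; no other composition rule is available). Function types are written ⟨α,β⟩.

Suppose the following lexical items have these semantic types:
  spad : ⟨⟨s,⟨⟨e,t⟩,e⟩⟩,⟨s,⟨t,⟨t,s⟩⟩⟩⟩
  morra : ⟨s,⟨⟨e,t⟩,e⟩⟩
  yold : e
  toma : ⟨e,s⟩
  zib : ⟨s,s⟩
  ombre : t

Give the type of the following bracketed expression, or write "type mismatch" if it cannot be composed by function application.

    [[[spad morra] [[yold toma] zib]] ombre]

[spad morra]: functor spad : ⟨⟨s,⟨⟨e,t⟩,e⟩⟩,⟨s,⟨t,⟨t,s⟩⟩⟩⟩, argument morra : ⟨s,⟨⟨e,t⟩,e⟩⟩; result ⟨s,⟨t,⟨t,s⟩⟩⟩.
[yold toma]: functor toma : ⟨e,s⟩, argument yold : e; result s.
[[yold toma] zib]: functor zib : ⟨s,s⟩, argument [yold toma] : s; result s.
[[spad morra] [[yold toma] zib]]: functor [spad morra] : ⟨s,⟨t,⟨t,s⟩⟩⟩, argument [[yold toma] zib] : s; result ⟨t,⟨t,s⟩⟩.
[[[spad morra] [[yold toma] zib]] ombre]: functor [[spad morra] [[yold toma] zib]] : ⟨t,⟨t,s⟩⟩, argument ombre : t; result ⟨t,s⟩.

⟨t,s⟩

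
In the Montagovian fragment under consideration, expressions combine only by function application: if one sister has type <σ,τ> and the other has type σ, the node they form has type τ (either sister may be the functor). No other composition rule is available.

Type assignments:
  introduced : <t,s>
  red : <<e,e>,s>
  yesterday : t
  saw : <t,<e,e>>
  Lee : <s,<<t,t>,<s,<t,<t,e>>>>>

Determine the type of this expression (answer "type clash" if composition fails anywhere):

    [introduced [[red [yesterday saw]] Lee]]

[yesterday saw]: functor saw : <t,<e,e>>, argument yesterday : t; result <e,e>.
[red [yesterday saw]]: functor red : <<e,e>,s>, argument [yesterday saw] : <e,e>; result s.
[[red [yesterday saw]] Lee]: functor Lee : <s,<<t,t>,<s,<t,<t,e>>>>>, argument [red [yesterday saw]] : s; result <<t,t>,<s,<t,<t,e>>>>.
[introduced [[red [yesterday saw]] Lee]]: <t,s> with <<t,t>,<s,<t,<t,e>>>> — neither is a function whose domain matches the other; composition fails here.

type clash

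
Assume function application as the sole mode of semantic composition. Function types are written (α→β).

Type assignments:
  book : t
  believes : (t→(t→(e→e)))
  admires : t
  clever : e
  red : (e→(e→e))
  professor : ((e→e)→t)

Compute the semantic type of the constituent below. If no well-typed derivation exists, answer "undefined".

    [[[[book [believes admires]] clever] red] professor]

t

[believes admires]: functor believes : (t→(t→(e→e))), argument admires : t; result (t→(e→e)).
[book [believes admires]]: functor [believes admires] : (t→(e→e)), argument book : t; result (e→e).
[[book [believes admires]] clever]: functor [book [believes admires]] : (e→e), argument clever : e; result e.
[[[book [believes admires]] clever] red]: functor red : (e→(e→e)), argument [[book [believes admires]] clever] : e; result (e→e).
[[[[book [believes admires]] clever] red] professor]: functor professor : ((e→e)→t), argument [[[book [believes admires]] clever] red] : (e→e); result t.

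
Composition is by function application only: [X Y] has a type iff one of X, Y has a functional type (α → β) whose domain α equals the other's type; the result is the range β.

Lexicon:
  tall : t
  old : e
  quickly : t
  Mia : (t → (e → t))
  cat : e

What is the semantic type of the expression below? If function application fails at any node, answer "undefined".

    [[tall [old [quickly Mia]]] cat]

undefined

[quickly Mia]: functor Mia : (t → (e → t)), argument quickly : t; result (e → t).
[old [quickly Mia]]: functor [quickly Mia] : (e → t), argument old : e; result t.
[tall [old [quickly Mia]]]: t and t cannot combine by function application — type clash.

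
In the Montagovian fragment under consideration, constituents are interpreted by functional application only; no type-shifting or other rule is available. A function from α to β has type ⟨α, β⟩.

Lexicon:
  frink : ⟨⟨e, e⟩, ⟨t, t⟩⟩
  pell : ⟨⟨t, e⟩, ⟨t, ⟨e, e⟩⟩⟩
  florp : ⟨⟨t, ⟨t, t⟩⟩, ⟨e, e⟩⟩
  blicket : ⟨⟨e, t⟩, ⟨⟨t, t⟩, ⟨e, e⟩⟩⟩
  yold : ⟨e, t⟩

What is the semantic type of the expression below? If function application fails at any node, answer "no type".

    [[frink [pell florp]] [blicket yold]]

no type

[pell florp]: ⟨⟨t, e⟩, ⟨t, ⟨e, e⟩⟩⟩ with ⟨⟨t, ⟨t, t⟩⟩, ⟨e, e⟩⟩ — neither is a function whose domain matches the other; composition fails here.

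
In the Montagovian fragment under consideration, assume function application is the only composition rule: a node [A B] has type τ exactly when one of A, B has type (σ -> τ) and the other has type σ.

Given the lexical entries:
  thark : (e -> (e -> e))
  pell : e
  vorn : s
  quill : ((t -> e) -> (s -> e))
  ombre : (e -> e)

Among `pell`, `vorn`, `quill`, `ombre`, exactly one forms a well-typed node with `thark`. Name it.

pell

pell — combines: thark : (e -> (e -> e)) takes pell : e as argument, giving (e -> e).
vorn : s — does not combine with thark.
quill : ((t -> e) -> (s -> e)) — does not combine with thark.
ombre : (e -> e) — does not combine with thark.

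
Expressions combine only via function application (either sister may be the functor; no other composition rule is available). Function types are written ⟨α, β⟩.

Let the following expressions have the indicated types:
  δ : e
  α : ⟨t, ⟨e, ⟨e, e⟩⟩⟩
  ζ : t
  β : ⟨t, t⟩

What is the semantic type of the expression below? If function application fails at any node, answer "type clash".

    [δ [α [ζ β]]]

[ζ β] — β of type ⟨t, t⟩ combines with ζ of type t: type t.
[α [ζ β]] — α of type ⟨t, ⟨e, ⟨e, e⟩⟩⟩ combines with [ζ β] of type t: type ⟨e, ⟨e, e⟩⟩.
[δ [α [ζ β]]] — [α [ζ β]] of type ⟨e, ⟨e, e⟩⟩ combines with δ of type e: type ⟨e, e⟩.

⟨e, e⟩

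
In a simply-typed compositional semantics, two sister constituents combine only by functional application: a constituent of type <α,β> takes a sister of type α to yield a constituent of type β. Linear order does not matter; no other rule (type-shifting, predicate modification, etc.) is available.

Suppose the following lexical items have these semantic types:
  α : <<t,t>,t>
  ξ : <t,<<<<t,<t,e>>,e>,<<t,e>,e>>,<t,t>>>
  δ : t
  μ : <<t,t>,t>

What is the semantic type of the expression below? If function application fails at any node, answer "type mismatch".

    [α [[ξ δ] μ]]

type mismatch

At [ξ δ], ξ : <t,<<<<t,<t,e>>,e>,<<t,e>,e>>,<t,t>>> takes δ : t, giving <<<<t,<t,e>>,e>,<<t,e>,e>>,<t,t>>.
[[ξ δ] μ]: <<<<t,<t,e>>,e>,<<t,e>,e>>,<t,t>> and <<t,t>,t> cannot combine by function application — type clash.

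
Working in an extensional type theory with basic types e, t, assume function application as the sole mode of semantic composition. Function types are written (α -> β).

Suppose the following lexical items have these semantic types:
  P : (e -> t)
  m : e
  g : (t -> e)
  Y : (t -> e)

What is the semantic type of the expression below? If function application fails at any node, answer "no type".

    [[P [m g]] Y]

no type

[m g]: e and (t -> e) cannot combine by function application — type clash.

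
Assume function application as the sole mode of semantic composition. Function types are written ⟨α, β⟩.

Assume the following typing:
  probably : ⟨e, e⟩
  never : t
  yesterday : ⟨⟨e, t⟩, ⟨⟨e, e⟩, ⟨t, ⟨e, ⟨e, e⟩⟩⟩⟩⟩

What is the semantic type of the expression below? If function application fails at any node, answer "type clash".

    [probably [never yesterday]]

At [never yesterday]: neither t nor ⟨⟨e, t⟩, ⟨⟨e, e⟩, ⟨t, ⟨e, ⟨e, e⟩⟩⟩⟩⟩ can take the other as argument; the node is ill-typed.

type clash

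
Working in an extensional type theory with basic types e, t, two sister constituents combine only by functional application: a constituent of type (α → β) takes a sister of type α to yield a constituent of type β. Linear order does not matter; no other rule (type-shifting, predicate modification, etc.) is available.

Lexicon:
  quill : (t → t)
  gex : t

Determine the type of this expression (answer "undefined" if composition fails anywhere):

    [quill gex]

t

At [quill gex], quill : (t → t) takes gex : t, giving t.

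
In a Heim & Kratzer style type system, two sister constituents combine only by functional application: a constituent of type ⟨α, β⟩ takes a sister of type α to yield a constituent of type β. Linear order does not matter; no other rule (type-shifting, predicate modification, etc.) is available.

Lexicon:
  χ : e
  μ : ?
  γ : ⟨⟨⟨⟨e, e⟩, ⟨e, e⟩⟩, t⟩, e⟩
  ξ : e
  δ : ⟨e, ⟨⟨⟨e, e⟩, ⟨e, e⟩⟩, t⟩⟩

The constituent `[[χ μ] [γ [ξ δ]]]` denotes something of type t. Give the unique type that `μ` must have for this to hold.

At [[χ μ] [γ [ξ δ]]] (required: t): [γ [ξ δ]] is e, which is not a function with range t; hence [χ μ] is the functor — type ⟨e, t⟩.
At [χ μ] (required: ⟨e, t⟩): χ is e, which is not a function with range ⟨e, t⟩; hence μ is the functor — type ⟨e, ⟨e, t⟩⟩.

⟨e, ⟨e, t⟩⟩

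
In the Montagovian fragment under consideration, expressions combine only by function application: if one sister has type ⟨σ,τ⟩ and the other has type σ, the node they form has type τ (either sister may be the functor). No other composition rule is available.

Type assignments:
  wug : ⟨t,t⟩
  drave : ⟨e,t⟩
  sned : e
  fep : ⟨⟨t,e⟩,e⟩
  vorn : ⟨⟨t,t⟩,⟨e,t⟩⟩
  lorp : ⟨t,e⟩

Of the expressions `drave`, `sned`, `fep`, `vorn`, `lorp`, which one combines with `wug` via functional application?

vorn

drave : ⟨e,t⟩ — wug needs t; drave needs e; neither fits.
sned : e — wug needs t; sned needs nothing (atomic); neither fits.
fep : ⟨⟨t,e⟩,e⟩ — wug needs t; fep needs ⟨t,e⟩; neither fits.
vorn — combines: vorn : ⟨⟨t,t⟩,⟨e,t⟩⟩ takes wug : ⟨t,t⟩ as argument, giving ⟨e,t⟩.
lorp : ⟨t,e⟩ — wug needs t; lorp needs t; neither fits.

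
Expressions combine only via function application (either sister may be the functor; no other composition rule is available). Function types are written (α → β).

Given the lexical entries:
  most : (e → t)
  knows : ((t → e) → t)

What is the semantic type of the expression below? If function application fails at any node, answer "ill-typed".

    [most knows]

ill-typed

[most knows]: (e → t) with ((t → e) → t) — neither is a function whose domain matches the other; composition fails here.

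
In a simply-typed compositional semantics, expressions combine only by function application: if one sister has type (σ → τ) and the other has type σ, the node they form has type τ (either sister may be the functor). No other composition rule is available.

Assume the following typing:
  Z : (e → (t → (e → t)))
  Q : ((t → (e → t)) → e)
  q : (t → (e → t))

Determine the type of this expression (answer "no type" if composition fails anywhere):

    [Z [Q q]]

(t → (e → t))

[Q q]: ((t → (e → t)) → e) applied to (t → (e → t)) yields e.
[Z [Q q]]: (e → (t → (e → t))) applied to e yields (t → (e → t)).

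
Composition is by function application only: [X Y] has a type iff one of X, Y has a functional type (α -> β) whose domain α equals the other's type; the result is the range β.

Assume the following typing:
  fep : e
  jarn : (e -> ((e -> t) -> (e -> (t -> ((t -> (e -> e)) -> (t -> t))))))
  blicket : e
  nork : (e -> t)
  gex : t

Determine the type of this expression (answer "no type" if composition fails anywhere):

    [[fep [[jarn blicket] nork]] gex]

[jarn blicket] — jarn of type (e -> ((e -> t) -> (e -> (t -> ((t -> (e -> e)) -> (t -> t)))))) combines with blicket of type e: type ((e -> t) -> (e -> (t -> ((t -> (e -> e)) -> (t -> t))))).
[[jarn blicket] nork] — [jarn blicket] of type ((e -> t) -> (e -> (t -> ((t -> (e -> e)) -> (t -> t))))) combines with nork of type (e -> t): type (e -> (t -> ((t -> (e -> e)) -> (t -> t)))).
[fep [[jarn blicket] nork]] — [[jarn blicket] nork] of type (e -> (t -> ((t -> (e -> e)) -> (t -> t)))) combines with fep of type e: type (t -> ((t -> (e -> e)) -> (t -> t))).
[[fep [[jarn blicket] nork]] gex] — [fep [[jarn blicket] nork]] of type (t -> ((t -> (e -> e)) -> (t -> t))) combines with gex of type t: type ((t -> (e -> e)) -> (t -> t)).

((t -> (e -> e)) -> (t -> t))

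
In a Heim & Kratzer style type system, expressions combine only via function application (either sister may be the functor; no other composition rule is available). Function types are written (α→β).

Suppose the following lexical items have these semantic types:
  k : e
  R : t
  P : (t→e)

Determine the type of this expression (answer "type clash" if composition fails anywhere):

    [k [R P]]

type clash

[R P]: (t→e) applied to t yields e.
[k [R P]]: e with e — neither is a function whose domain matches the other; composition fails here.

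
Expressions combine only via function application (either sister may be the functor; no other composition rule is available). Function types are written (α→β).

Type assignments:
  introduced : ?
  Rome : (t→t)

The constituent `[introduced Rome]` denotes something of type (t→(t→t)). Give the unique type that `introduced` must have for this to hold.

((t→t)→(t→(t→t)))

[introduced Rome] is required to be (t→(t→t)). Rome : (t→t) cannot yield (t→(t→t)) as functor, so introduced : ((t→t)→(t→(t→t))).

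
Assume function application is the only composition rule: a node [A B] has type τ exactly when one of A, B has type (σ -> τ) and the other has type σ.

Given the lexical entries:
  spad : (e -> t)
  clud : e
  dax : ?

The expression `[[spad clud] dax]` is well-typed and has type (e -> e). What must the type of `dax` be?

At [[spad clud] dax] (required: (e -> e)): [spad clud] is t, which is not a function with range (e -> e); hence dax is the functor — type (t -> (e -> e)).

(t -> (e -> e))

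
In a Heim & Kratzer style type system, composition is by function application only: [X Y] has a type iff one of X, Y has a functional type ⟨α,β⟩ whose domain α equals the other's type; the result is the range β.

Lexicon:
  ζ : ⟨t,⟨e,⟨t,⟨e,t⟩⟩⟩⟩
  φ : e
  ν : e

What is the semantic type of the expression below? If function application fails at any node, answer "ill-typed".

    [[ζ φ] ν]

ill-typed

[ζ φ]: ⟨t,⟨e,⟨t,⟨e,t⟩⟩⟩⟩ with e — neither is a function whose domain matches the other; composition fails here.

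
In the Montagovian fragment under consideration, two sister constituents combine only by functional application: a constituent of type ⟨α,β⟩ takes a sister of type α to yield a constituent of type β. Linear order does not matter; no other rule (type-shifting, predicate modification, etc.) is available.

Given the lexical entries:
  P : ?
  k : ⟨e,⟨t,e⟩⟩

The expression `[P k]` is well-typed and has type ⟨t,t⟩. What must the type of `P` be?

[P k] is required to be ⟨t,t⟩. k : ⟨e,⟨t,e⟩⟩ cannot yield ⟨t,t⟩ as functor, so P : ⟨⟨e,⟨t,e⟩⟩,⟨t,t⟩⟩.

⟨⟨e,⟨t,e⟩⟩,⟨t,t⟩⟩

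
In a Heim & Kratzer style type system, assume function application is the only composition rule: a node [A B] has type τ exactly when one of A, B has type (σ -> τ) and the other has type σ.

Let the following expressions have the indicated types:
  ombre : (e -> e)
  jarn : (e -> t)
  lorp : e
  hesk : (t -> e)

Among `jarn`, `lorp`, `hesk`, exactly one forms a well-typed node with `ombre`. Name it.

lorp

jarn : (e -> t) — no; ombre wants e, and jarn wants e.
lorp — combines: ombre : (e -> e) takes lorp : e as argument, giving e.
hesk : (t -> e) — no; ombre wants e, and hesk wants t.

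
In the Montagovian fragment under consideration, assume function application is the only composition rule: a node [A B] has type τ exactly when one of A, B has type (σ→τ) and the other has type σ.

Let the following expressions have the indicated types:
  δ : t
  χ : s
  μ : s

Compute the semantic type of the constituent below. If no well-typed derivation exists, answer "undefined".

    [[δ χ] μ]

undefined

[δ χ]: t and s cannot combine by function application — type clash.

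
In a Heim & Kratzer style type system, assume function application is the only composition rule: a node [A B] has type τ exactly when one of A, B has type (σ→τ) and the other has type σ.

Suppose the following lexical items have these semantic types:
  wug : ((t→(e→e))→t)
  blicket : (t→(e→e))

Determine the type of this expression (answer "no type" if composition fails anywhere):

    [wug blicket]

t

[wug blicket]: functor wug : ((t→(e→e))→t), argument blicket : (t→(e→e)); result t.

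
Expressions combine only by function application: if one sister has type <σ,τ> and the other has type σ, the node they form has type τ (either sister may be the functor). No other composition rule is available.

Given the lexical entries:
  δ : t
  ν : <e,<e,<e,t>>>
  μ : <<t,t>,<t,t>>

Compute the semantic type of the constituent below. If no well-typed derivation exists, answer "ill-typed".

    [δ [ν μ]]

ill-typed

[ν μ]: <e,<e,<e,t>>> and <<t,t>,<t,t>> cannot combine by function application — type clash.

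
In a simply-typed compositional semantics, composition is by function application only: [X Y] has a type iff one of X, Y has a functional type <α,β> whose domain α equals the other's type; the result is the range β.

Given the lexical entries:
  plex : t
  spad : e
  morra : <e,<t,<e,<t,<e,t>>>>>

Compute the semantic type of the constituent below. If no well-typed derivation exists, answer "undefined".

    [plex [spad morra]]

<e,<t,<e,t>>>

[spad morra]: functor morra : <e,<t,<e,<t,<e,t>>>>>, argument spad : e; result <t,<e,<t,<e,t>>>>.
[plex [spad morra]]: functor [spad morra] : <t,<e,<t,<e,t>>>>, argument plex : t; result <e,<t,<e,t>>>.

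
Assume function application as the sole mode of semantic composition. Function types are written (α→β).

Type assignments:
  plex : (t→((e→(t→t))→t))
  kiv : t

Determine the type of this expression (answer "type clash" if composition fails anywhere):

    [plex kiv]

((e→(t→t))→t)

[plex kiv]: functor plex : (t→((e→(t→t))→t)), argument kiv : t; result ((e→(t→t))→t).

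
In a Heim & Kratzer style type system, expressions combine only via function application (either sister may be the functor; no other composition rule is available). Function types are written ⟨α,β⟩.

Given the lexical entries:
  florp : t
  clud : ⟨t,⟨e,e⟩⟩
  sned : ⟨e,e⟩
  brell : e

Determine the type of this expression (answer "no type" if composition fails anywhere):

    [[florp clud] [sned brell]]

[florp clud] — clud of type ⟨t,⟨e,e⟩⟩ combines with florp of type t: type ⟨e,e⟩.
[sned brell] — sned of type ⟨e,e⟩ combines with brell of type e: type e.
[[florp clud] [sned brell]] — [florp clud] of type ⟨e,e⟩ combines with [sned brell] of type e: type e.

e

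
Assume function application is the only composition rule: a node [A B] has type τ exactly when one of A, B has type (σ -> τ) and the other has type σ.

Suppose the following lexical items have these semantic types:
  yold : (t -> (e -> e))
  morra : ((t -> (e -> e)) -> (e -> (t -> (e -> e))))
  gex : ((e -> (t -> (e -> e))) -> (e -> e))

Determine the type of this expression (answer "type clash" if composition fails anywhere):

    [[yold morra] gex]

(e -> e)

[yold morra]: functor morra : ((t -> (e -> e)) -> (e -> (t -> (e -> e)))), argument yold : (t -> (e -> e)); result (e -> (t -> (e -> e))).
[[yold morra] gex]: functor gex : ((e -> (t -> (e -> e))) -> (e -> e)), argument [yold morra] : (e -> (t -> (e -> e))); result (e -> e).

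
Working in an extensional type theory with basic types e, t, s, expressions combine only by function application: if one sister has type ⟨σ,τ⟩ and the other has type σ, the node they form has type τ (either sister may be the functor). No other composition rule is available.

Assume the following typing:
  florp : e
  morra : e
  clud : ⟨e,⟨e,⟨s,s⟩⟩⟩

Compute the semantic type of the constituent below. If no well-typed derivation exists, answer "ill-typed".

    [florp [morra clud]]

⟨s,s⟩

[morra clud] — clud of type ⟨e,⟨e,⟨s,s⟩⟩⟩ combines with morra of type e: type ⟨e,⟨s,s⟩⟩.
[florp [morra clud]] — [morra clud] of type ⟨e,⟨s,s⟩⟩ combines with florp of type e: type ⟨s,s⟩.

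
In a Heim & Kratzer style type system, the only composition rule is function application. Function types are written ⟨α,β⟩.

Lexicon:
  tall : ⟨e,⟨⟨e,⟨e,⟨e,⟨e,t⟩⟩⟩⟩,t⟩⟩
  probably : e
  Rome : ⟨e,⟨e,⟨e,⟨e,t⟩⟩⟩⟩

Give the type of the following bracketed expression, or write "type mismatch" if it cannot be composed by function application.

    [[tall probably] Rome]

t

[tall probably] — tall of type ⟨e,⟨⟨e,⟨e,⟨e,⟨e,t⟩⟩⟩⟩,t⟩⟩ combines with probably of type e: type ⟨⟨e,⟨e,⟨e,⟨e,t⟩⟩⟩⟩,t⟩.
[[tall probably] Rome] — [tall probably] of type ⟨⟨e,⟨e,⟨e,⟨e,t⟩⟩⟩⟩,t⟩ combines with Rome of type ⟨e,⟨e,⟨e,⟨e,t⟩⟩⟩⟩: type t.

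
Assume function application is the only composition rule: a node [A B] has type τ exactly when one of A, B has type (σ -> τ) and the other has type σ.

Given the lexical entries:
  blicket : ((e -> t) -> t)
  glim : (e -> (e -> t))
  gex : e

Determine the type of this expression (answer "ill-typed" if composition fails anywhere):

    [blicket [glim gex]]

At [glim gex], glim : (e -> (e -> t)) takes gex : e, giving (e -> t).
At [blicket [glim gex]], blicket : ((e -> t) -> t) takes [glim gex] : (e -> t), giving t.

t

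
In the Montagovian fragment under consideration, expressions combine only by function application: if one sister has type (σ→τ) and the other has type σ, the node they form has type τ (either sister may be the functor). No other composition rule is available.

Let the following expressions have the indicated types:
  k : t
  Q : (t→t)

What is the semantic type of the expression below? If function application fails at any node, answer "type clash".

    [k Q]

[k Q]: functor Q : (t→t), argument k : t; result t.

t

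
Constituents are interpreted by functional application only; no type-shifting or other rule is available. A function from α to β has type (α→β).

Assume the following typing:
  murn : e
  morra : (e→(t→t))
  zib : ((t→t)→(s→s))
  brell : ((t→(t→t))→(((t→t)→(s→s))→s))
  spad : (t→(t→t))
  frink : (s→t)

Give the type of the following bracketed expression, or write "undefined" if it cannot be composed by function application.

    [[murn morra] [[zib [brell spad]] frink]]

[murn morra]: (e→(t→t)) applied to e yields (t→t).
[brell spad]: ((t→(t→t))→(((t→t)→(s→s))→s)) applied to (t→(t→t)) yields (((t→t)→(s→s))→s).
[zib [brell spad]]: (((t→t)→(s→s))→s) applied to ((t→t)→(s→s)) yields s.
[[zib [brell spad]] frink]: (s→t) applied to s yields t.
[[murn morra] [[zib [brell spad]] frink]]: (t→t) applied to t yields t.

t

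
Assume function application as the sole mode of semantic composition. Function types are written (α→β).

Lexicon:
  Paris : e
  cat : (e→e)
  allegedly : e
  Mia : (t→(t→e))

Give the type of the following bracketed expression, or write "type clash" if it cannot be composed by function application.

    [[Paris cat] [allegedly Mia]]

type clash

[Paris cat]: (e→e) applied to e yields e.
[allegedly Mia]: e with (t→(t→e)) — neither is a function whose domain matches the other; composition fails here.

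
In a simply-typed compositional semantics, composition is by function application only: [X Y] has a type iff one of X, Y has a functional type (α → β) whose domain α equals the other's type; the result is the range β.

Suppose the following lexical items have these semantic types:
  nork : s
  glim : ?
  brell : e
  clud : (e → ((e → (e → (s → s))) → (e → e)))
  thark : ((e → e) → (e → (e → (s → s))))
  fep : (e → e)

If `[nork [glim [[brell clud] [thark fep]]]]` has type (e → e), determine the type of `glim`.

((e → e) → (s → (e → e)))

For [nork [glim [[brell clud] [thark fep]]]] to have type (e → e) with nork of type s, [glim [[brell clud] [thark fep]]] must be the function: [glim [[brell clud] [thark fep]]] : (s → (e → e)).
For [glim [[brell clud] [thark fep]]] to have type (s → (e → e)) with [[brell clud] [thark fep]] of type (e → e), glim must be the function: glim : ((e → e) → (s → (e → e))).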